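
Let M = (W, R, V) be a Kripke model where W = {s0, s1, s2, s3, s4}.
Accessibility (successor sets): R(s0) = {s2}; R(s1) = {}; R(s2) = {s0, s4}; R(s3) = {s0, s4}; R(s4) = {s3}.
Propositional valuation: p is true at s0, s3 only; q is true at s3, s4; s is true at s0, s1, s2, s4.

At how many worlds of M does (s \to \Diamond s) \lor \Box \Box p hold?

Let φ = (s \to \Diamond s) \lor \Box \Box p. Evaluate φ at each world:
  s0 (successors {s2}): φ is true.
  s1 (successors ∅): φ is true.
  s2 (successors {s0, s4}): φ is true.
  s3 (successors {s0, s4}): φ is true.
  s4 (successors {s3}): φ is false.
For instance, at s4:
  At s4: s \to \Diamond s is false, \Box \Box p is false, so (s \to \Diamond s) \lor \Box \Box p is false.
    At s4: s is true, \Diamond s is false, so s \to \Diamond s is false.
      At s4: \Diamond s requires s at some successor in {s3}.
        At s3: s is false.
      So \Diamond s is false at s4.
    At s4: \Box \Box p requires \Box p at every successor {s3}.
      \Box p fails at s3, so \Box \Box p is false at s4.
Satisfying worlds: {s0, s1, s2, s3}

4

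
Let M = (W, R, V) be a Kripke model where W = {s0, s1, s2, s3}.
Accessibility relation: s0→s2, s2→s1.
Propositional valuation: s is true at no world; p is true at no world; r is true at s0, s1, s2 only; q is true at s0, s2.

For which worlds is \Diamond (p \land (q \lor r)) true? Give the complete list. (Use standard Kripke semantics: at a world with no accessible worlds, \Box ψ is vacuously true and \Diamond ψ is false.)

none

Let φ = \Diamond (p \land (q \lor r)). Evaluate φ at each world:
  s0 (successors {s2}): φ is false.
  s1 (successors ∅): φ is false.
  s2 (successors {s1}): φ is false.
  s3 (successors ∅): φ is false.
For instance, at s0:
  At s0: \Diamond (p \land (q \lor r)) requires p \land (q \lor r) at some successor in {s2}.
    At s2: p \land (q \lor r) is false.
  So \Diamond (p \land (q \lor r)) is false at s0.
Satisfying worlds: none.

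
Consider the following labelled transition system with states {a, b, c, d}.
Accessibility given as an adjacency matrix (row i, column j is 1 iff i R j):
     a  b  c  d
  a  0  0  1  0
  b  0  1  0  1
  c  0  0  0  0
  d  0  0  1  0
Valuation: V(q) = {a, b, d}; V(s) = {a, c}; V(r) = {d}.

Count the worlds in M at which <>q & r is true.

Recall that <>ψ holds at a world iff ψ holds at some accessible world.
Let φ = <>q & r. Evaluate φ at each world:
  a (successors {c}): φ is false.
  b (successors {b, d}): φ is false.
  c (successors ∅): φ is false.
  d (successors {c}): φ is false.
For instance, at b:
  At b: <>q is true, r is false, so <>q & r is false.
    At b: <>q requires q at some successor in {b, d}.
      q holds at b, so <>q is true at b.
Satisfying worlds: none.

0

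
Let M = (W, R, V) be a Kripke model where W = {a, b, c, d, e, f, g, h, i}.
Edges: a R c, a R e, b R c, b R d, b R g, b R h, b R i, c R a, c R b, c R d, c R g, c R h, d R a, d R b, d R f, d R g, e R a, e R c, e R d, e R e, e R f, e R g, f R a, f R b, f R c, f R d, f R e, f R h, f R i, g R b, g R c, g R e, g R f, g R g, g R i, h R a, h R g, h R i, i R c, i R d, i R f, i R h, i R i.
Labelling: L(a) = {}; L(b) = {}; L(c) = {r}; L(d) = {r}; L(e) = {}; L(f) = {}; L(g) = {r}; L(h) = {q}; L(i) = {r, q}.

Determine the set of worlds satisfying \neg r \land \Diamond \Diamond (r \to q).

Let φ = \neg r \land \Diamond \Diamond (r \to q). Evaluate φ at each world:
  a (successors {c, e}): φ is true.
  b (successors {c, d, g, h, i}): φ is true.
  c (successors {a, b, d, g, h}): φ is false.
  d (successors {a, b, f, g}): φ is false.
  e (successors {a, c, d, e, f, g}): φ is true.
  f (successors {a, b, c, d, e, h, i}): φ is true.
  g (successors {b, c, e, f, g, i}): φ is false.
  h (successors {a, g, i}): φ is true.
  i (successors {c, d, f, h, i}): φ is false.
For instance, at d:
  At d: \neg r is false, \Diamond \Diamond (r \to q) is true, so \neg r \land \Diamond \Diamond (r \to q) is false.
    At d: \Diamond \Diamond (r \to q) requires \Diamond (r \to q) at some successor in {a, b, f, g}.
      \Diamond (r \to q) holds at a, so \Diamond \Diamond (r \to q) is true at d.
Satisfying worlds: {a, b, e, f, h}

a, b, e, f, h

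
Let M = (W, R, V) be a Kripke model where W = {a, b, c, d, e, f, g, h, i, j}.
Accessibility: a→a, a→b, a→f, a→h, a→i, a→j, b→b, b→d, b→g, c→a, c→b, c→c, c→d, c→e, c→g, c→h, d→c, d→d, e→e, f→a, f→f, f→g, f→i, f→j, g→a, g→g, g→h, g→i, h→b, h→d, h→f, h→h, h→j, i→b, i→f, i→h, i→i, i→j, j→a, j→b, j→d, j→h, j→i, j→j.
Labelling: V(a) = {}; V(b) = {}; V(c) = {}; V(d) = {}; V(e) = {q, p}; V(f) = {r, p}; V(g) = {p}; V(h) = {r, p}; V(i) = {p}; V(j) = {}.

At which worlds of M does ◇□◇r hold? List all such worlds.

Let φ = ◇□◇r. Evaluate φ at each world:
  a (successors {a, b, f, h, i, j}): φ is true.
  b (successors {b, d, g}): φ is true.
  c (successors {a, b, c, d, e, g, h}): φ is true.
  d (successors {c, d}): φ is false.
  e (successors {e}): φ is false.
  f (successors {a, f, g, i, j}): φ is true.
  g (successors {a, g, h, i}): φ is true.
  h (successors {b, d, f, h, j}): φ is true.
  i (successors {b, f, h, i, j}): φ is true.
  j (successors {a, b, d, h, i, j}): φ is false.
For instance, at g:
  At g: ◇□◇r requires □◇r at some successor in {a, g, h, i}.
    □◇r holds at g, so ◇□◇r is true at g.
      At g: □◇r requires ◇r at every successor {a, g, h, i}.
        At a: ◇r is true.
        At g: ◇r is true.
        At h: ◇r is true.
        At i: ◇r is true.
      So □◇r is true at g.
Satisfying worlds: {a, b, c, f, g, h, i}

a, b, c, f, g, h, i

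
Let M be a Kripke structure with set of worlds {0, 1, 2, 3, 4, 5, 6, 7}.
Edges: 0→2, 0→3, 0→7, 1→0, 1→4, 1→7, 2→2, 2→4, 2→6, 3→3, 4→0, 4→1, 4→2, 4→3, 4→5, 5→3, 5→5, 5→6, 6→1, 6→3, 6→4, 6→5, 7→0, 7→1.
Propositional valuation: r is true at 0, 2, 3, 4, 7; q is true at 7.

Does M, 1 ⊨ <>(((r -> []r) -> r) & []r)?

Yes

At 1: <>(((r -> []r) -> r) & []r) requires ((r -> []r) -> r) & []r at some successor in {0, 4, 7}.
  ((r -> []r) -> r) & []r holds at 0, so <>(((r -> []r) -> r) & []r) is true at 1.
    At 0: (r -> []r) -> r is true, []r is true, so ((r -> []r) -> r) & []r is true.
      At 0: r -> []r is true, r is true, so (r -> []r) -> r is true.
      At 0: []r requires r at every successor {2, 3, 7}.
        At 2: r is true.
        At 3: r is true.
        At 7: r is true.
      So []r is true at 0.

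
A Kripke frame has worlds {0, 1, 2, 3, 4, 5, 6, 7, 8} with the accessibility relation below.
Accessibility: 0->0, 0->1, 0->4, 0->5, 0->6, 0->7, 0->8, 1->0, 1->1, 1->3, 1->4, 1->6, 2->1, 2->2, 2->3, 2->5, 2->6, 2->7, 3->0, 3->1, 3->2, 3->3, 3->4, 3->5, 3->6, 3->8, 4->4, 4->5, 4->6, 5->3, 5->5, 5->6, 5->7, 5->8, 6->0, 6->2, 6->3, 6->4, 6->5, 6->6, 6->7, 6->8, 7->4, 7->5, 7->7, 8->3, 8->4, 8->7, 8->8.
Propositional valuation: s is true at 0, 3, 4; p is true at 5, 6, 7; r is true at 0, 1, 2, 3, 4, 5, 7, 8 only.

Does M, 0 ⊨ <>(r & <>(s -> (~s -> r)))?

At 0: <>(r & <>(s -> (~s -> r))) requires r & <>(s -> (~s -> r)) at some successor in {0, 1, 4, 5, 6, 7, 8}.
  r & <>(s -> (~s -> r)) holds at 0, so <>(r & <>(s -> (~s -> r))) is true at 0.
    At 0: r is true, <>(s -> (~s -> r)) is true, so r & <>(s -> (~s -> r)) is true.
      At 0: <>(s -> (~s -> r)) requires s -> (~s -> r) at some successor in {0, 1, 4, 5, 6, 7, 8}.
        s -> (~s -> r) holds at 0, so <>(s -> (~s -> r)) is true at 0.

Yes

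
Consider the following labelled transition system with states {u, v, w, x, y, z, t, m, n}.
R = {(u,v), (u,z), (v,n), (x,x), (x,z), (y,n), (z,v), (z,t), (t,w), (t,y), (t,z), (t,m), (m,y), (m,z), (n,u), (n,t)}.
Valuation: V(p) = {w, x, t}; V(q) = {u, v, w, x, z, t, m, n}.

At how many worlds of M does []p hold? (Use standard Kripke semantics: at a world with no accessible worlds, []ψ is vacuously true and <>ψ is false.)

1

Let φ = []p. Evaluate φ at each world:
  u (successors {v, z}): φ is false.
  v (successors {n}): φ is false.
  w (successors ∅): φ is true.
  x (successors {x, z}): φ is false.
  y (successors {n}): φ is false.
  z (successors {v, t}): φ is false.
  t (successors {w, y, z, m}): φ is false.
  m (successors {y, z}): φ is false.
  n (successors {u, t}): φ is false.
For instance, at x:
  At x: []p requires p at every successor {x, z}.
    p fails at z, so []p is false at x.
Satisfying worlds: {w}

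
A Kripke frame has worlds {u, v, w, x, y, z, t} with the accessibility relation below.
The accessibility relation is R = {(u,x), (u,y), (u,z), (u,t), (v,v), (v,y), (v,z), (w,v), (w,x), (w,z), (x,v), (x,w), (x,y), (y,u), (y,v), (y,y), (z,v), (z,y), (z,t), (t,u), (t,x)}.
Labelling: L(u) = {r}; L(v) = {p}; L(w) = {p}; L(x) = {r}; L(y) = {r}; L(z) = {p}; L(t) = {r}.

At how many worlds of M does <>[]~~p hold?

Let φ = <>[]~~p. Evaluate φ at each world:
  u (successors {x, y, z, t}): φ is false.
  v (successors {v, y, z}): φ is false.
  w (successors {v, x, z}): φ is false.
  x (successors {v, w, y}): φ is false.
  y (successors {u, v, y}): φ is false.
  z (successors {v, y, t}): φ is false.
  t (successors {u, x}): φ is false.
For instance, at v:
  At v: <>[]~~p requires []~~p at some successor in {v, y, z}.
    At v: []~~p is false.
    At y: []~~p is false.
    At z: []~~p is false.
  So <>[]~~p is false at v.
Satisfying worlds: none.

0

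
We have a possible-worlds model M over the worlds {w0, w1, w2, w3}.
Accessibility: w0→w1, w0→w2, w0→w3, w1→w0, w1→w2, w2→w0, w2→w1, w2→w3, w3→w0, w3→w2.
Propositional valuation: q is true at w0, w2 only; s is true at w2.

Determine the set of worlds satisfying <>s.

w0, w1, w3

Let φ = <>s. Evaluate φ at each world:
  w0 (successors {w1, w2, w3}): φ is true.
  w1 (successors {w0, w2}): φ is true.
  w2 (successors {w0, w1, w3}): φ is false.
  w3 (successors {w0, w2}): φ is true.
For instance, at w2:
  At w2: <>s requires s at some successor in {w0, w1, w3}.
    At w0: s is false.
    At w1: s is false.
    At w3: s is false.
  So <>s is false at w2.
Satisfying worlds: {w0, w1, w3}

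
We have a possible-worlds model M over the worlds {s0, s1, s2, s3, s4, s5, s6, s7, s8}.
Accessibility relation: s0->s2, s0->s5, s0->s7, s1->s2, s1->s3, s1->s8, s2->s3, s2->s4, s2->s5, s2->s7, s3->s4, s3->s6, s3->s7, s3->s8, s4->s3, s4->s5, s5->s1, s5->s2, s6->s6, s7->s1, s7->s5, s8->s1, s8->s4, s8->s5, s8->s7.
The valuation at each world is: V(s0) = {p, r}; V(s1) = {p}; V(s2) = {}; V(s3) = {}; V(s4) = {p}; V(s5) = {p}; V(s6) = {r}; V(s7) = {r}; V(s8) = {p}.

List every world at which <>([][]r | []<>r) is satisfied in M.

Let φ = <>([][]r | []<>r). Evaluate φ at each world:
  s0 (successors {s2, s5, s7}): φ is false.
  s1 (successors {s2, s3, s8}): φ is false.
  s2 (successors {s3, s4, s5, s7}): φ is false.
  s3 (successors {s4, s6, s7, s8}): φ is true.
  s4 (successors {s3, s5}): φ is false.
  s5 (successors {s1, s2}): φ is true.
  s6 (successors {s6}): φ is true.
  s7 (successors {s1, s5}): φ is true.
  s8 (successors {s1, s4, s5, s7}): φ is true.
For instance, at s5:
  At s5: <>([][]r | []<>r) requires [][]r | []<>r at some successor in {s1, s2}.
    [][]r | []<>r holds at s1, so <>([][]r | []<>r) is true at s5.
      At s1: [][]r is false, []<>r is true, so [][]r | []<>r is true.
Satisfying worlds: {s3, s5, s6, s7, s8}

s3, s5, s6, s7, s8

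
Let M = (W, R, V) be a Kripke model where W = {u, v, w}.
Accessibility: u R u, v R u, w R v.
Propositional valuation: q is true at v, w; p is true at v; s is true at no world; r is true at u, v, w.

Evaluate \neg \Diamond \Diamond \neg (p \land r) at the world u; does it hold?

Recall that \Diamond ψ holds at a world iff ψ holds at some accessible world.
At u: \Diamond \Diamond \neg (p \land r) is true, so \neg \Diamond \Diamond \neg (p \land r) is false.
  At u: \Diamond \Diamond \neg (p \land r) requires \Diamond \neg (p \land r) at some successor in {u}.
    \Diamond \neg (p \land r) holds at u, so \Diamond \Diamond \neg (p \land r) is true at u.
      At u: \Diamond \neg (p \land r) requires \neg (p \land r) at some successor in {u}.
        \neg (p \land r) holds at u, so \Diamond \neg (p \land r) is true at u.

No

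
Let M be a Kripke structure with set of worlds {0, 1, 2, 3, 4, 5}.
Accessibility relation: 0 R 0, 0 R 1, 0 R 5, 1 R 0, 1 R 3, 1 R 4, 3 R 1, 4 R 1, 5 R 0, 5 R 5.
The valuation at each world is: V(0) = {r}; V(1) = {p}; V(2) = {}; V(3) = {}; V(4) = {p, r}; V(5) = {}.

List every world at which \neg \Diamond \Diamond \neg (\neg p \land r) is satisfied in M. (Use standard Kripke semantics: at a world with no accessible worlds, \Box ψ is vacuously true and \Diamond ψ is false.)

Let φ = \neg \Diamond \Diamond \neg (\neg p \land r). Evaluate φ at each world:
  0 (successors {0, 1, 5}): φ is false.
  1 (successors {0, 3, 4}): φ is false.
  2 (successors ∅): φ is true.
  3 (successors {1}): φ is false.
  4 (successors {1}): φ is false.
  5 (successors {0, 5}): φ is false.
For instance, at 4:
  At 4: \Diamond \Diamond \neg (\neg p \land r) is true, so \neg \Diamond \Diamond \neg (\neg p \land r) is false.
    At 4: \Diamond \Diamond \neg (\neg p \land r) requires \Diamond \neg (\neg p \land r) at some successor in {1}.
      \Diamond \neg (\neg p \land r) holds at 1, so \Diamond \Diamond \neg (\neg p \land r) is true at 4.
Satisfying worlds: {2}

2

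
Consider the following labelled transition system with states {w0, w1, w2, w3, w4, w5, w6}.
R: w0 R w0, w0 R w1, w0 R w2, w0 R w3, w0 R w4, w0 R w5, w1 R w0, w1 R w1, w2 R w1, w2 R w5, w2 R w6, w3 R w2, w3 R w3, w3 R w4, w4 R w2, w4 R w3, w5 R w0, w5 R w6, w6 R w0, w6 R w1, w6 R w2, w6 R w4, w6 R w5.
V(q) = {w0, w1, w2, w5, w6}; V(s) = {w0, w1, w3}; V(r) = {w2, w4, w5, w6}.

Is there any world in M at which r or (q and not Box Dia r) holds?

Yes

Recall that Box ψ holds at a world iff ψ holds at every accessible world, and Dia ψ holds iff ψ holds at some accessible world.
Let φ = r or (q and not Box Dia r). Evaluate φ at each world:
  w0 (successors {w0, w1, w2, w3, w4, w5}): φ is true.
  w1 (successors {w0, w1}): φ is true.
  w2 (successors {w1, w5, w6}): φ is true.
  w3 (successors {w2, w3, w4}): φ is false.
  w4 (successors {w2, w3}): φ is true.
  w5 (successors {w0, w6}): φ is true.
  w6 (successors {w0, w1, w2, w4, w5}): φ is true.
Detail at w0 (witness):
  At w0: r is false, q and not Box Dia r is true, so r or (q and not Box Dia r) is true.
    At w0: q is true, not Box Dia r is true, so q and not Box Dia r is true.
      At w0: Box Dia r is false, so not Box Dia r is true.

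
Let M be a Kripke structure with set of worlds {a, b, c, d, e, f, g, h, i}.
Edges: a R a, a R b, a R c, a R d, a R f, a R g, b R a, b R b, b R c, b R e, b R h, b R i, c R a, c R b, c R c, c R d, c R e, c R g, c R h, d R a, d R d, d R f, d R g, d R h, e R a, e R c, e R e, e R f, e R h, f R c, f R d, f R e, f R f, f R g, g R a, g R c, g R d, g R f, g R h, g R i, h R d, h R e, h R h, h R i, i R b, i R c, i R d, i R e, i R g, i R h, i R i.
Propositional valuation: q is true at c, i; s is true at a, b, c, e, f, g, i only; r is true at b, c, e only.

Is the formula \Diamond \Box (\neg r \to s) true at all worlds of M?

Let φ = \Diamond \Box (\neg r \to s). Evaluate φ at each world:
  a (successors {a, b, c, d, f, g}): φ is false.
  b (successors {a, b, c, e, h, i}): φ is false.
  c (successors {a, b, c, d, e, g, h}): φ is false.
  d (successors {a, d, f, g, h}): φ is false.
  e (successors {a, c, e, f, h}): φ is false.
  f (successors {c, d, e, f, g}): φ is false.
  g (successors {a, c, d, f, h, i}): φ is false.
  h (successors {d, e, h, i}): φ is false.
  i (successors {b, c, d, e, g, h, i}): φ is false.
Detail at a (counterexample):
  At a: \Diamond \Box (\neg r \to s) requires \Box (\neg r \to s) at some successor in {a, b, c, d, f, g}.
    At a: \Box (\neg r \to s) is false.
    At b: \Box (\neg r \to s) is false.
    At c: \Box (\neg r \to s) is false.
    At d: \Box (\neg r \to s) is false.
    At f: \Box (\neg r \to s) is false.
    At g: \Box (\neg r \to s) is false.
  So \Diamond \Box (\neg r \to s) is false at a.

No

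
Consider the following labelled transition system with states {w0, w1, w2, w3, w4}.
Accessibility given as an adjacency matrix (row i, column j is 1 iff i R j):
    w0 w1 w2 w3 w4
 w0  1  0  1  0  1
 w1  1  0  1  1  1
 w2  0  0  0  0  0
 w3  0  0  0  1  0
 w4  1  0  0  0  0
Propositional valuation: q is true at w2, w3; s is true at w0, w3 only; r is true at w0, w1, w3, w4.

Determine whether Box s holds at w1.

No

At w1: Box s requires s at every successor {w0, w2, w3, w4}.
  s fails at w2, so Box s is false at w1.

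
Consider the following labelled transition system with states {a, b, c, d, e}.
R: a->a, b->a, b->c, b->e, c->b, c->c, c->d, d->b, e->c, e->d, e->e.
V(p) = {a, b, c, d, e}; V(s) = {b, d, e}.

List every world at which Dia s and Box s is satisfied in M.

Let φ = Dia s and Box s. Evaluate φ at each world:
  a (successors {a}): φ is false.
  b (successors {a, c, e}): φ is false.
  c (successors {b, c, d}): φ is false.
  d (successors {b}): φ is true.
  e (successors {c, d, e}): φ is false.
For instance, at b:
  At b: Dia s is true, Box s is false, so Dia s and Box s is false.
    At b: Dia s requires s at some successor in {a, c, e}.
      s holds at e, so Dia s is true at b.
    At b: Box s requires s at every successor {a, c, e}.
      s fails at a, so Box s is false at b.
Satisfying worlds: {d}

d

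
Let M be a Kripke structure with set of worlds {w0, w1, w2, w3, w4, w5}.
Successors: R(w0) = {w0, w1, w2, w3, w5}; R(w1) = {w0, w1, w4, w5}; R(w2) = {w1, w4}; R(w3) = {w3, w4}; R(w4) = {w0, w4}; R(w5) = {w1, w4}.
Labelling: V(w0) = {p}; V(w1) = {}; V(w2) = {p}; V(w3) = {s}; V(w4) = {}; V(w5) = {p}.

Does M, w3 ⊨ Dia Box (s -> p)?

Yes

Recall that Box ψ holds at a world iff ψ holds at every accessible world, and Dia ψ holds iff ψ holds at some accessible world.
At w3: Dia Box (s -> p) requires Box (s -> p) at some successor in {w3, w4}.
  Box (s -> p) holds at w4, so Dia Box (s -> p) is true at w3.
    At w4: Box (s -> p) requires s -> p at every successor {w0, w4}.
      At w0: s -> p is true.
      At w4: s -> p is true.
    So Box (s -> p) is true at w4.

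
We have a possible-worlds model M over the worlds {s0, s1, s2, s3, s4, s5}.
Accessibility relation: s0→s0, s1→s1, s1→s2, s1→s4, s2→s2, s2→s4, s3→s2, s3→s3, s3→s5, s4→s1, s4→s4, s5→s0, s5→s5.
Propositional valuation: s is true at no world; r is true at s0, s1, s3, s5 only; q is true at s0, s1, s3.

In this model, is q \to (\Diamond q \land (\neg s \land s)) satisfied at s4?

Yes

Recall that \Diamond ψ holds at a world iff ψ holds at some accessible world.
At s4: q is false, \Diamond q \land (\neg s \land s) is false, so q \to (\Diamond q \land (\neg s \land s)) is true.
  At s4: \Diamond q is true, \neg s \land s is false, so \Diamond q \land (\neg s \land s) is false.
    At s4: \Diamond q requires q at some successor in {s1, s4}.
      q holds at s1, so \Diamond q is true at s4.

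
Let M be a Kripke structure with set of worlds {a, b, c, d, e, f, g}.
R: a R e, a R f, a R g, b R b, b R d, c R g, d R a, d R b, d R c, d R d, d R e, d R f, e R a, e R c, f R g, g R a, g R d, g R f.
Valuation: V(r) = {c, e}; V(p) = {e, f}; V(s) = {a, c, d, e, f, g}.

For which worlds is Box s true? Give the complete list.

a, c, e, f, g

Let φ = Box s. Evaluate φ at each world:
  a (successors {e, f, g}): φ is true.
  b (successors {b, d}): φ is false.
  c (successors {g}): φ is true.
  d (successors {a, b, c, d, e, f}): φ is false.
  e (successors {a, c}): φ is true.
  f (successors {g}): φ is true.
  g (successors {a, d, f}): φ is true.
For instance, at d:
  At d: Box s requires s at every successor {a, b, c, d, e, f}.
    s fails at b, so Box s is false at d.
Satisfying worlds: {a, c, e, f, g}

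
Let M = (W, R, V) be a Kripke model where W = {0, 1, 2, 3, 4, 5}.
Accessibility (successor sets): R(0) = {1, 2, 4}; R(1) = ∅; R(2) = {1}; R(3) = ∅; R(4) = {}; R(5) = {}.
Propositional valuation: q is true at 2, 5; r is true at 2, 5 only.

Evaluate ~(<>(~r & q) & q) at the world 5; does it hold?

Yes

At 5: <>(~r & q) & q is false, so ~(<>(~r & q) & q) is true.
  At 5: <>(~r & q) is false, q is true, so <>(~r & q) & q is false.
    At 5: no accessible worlds, so <>(~r & q) is false.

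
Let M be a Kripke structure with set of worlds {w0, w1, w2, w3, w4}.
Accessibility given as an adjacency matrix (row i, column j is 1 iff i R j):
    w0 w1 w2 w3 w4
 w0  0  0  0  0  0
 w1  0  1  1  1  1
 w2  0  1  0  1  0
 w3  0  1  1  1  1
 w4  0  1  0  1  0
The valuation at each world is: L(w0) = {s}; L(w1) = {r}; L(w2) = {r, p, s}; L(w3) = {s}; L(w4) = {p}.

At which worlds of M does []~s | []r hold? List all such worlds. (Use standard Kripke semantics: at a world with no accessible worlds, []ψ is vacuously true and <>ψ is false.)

w0

Let φ = []~s | []r. Evaluate φ at each world:
  w0 (successors ∅): φ is true.
  w1 (successors {w1, w2, w3, w4}): φ is false.
  w2 (successors {w1, w3}): φ is false.
  w3 (successors {w1, w2, w3, w4}): φ is false.
  w4 (successors {w1, w3}): φ is false.
For instance, at w2:
  At w2: []~s is false, []r is false, so []~s | []r is false.
    At w2: []~s requires ~s at every successor {w1, w3}.
      ~s fails at w3, so []~s is false at w2.
    At w2: []r requires r at every successor {w1, w3}.
      r fails at w3, so []r is false at w2.
Satisfying worlds: {w0}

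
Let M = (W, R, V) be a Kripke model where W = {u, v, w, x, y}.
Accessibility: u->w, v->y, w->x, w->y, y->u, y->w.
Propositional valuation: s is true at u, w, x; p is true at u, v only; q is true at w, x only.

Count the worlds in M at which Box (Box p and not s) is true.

Recall that Box ψ holds at a world iff ψ holds at every accessible world, and Dia ψ holds iff ψ holds at some accessible world.
Let φ = Box (Box p and not s). Evaluate φ at each world:
  u (successors {w}): φ is false.
  v (successors {y}): φ is false.
  w (successors {x, y}): φ is false.
  x (successors ∅): φ is true.
  y (successors {u, w}): φ is false.
For instance, at v:
  At v: Box (Box p and not s) requires Box p and not s at every successor {y}.
    Box p and not s fails at y, so Box (Box p and not s) is false at v.
      At y: Box p is false, not s is true, so Box p and not s is false.
Satisfying worlds: {x}

1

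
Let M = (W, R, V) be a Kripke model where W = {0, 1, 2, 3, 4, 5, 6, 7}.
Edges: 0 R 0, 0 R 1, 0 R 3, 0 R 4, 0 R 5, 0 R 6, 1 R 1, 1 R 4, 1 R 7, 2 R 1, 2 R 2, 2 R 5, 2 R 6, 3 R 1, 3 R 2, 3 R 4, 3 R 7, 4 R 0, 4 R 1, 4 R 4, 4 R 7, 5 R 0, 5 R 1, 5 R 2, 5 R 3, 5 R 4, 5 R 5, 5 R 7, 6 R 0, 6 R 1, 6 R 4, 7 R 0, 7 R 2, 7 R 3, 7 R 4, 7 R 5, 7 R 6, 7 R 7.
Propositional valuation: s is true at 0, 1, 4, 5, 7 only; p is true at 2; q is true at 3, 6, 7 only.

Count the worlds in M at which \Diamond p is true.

Recall that \Diamond ψ holds at a world iff ψ holds at some accessible world.
Let φ = \Diamond p. Evaluate φ at each world:
  0 (successors {0, 1, 3, 4, 5, 6}): φ is false.
  1 (successors {1, 4, 7}): φ is false.
  2 (successors {1, 2, 5, 6}): φ is true.
  3 (successors {1, 2, 4, 7}): φ is true.
  4 (successors {0, 1, 4, 7}): φ is false.
  5 (successors {0, 1, 2, 3, 4, 5, 7}): φ is true.
  6 (successors {0, 1, 4}): φ is false.
  7 (successors {0, 2, 3, 4, 5, 6, 7}): φ is true.
For instance, at 6:
  At 6: \Diamond p requires p at some successor in {0, 1, 4}.
    At 0: p is false.
    At 1: p is false.
    At 4: p is false.
  So \Diamond p is false at 6.
Satisfying worlds: {2, 3, 5, 7}

4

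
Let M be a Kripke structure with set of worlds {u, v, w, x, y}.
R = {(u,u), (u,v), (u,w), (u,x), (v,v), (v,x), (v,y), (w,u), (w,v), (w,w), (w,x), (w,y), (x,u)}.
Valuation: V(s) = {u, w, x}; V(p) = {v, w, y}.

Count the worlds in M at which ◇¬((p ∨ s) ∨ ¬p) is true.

0

Let φ = ◇¬((p ∨ s) ∨ ¬p). Evaluate φ at each world:
  u (successors {u, v, w, x}): φ is false.
  v (successors {v, x, y}): φ is false.
  w (successors {u, v, w, x, y}): φ is false.
  x (successors {u}): φ is false.
  y (successors ∅): φ is false.
For instance, at v:
  At v: ◇¬((p ∨ s) ∨ ¬p) requires ¬((p ∨ s) ∨ ¬p) at some successor in {v, x, y}.
    At v: ¬((p ∨ s) ∨ ¬p) is false.
    At x: ¬((p ∨ s) ∨ ¬p) is false.
    At y: ¬((p ∨ s) ∨ ¬p) is false.
  So ◇¬((p ∨ s) ∨ ¬p) is false at v.
Satisfying worlds: none.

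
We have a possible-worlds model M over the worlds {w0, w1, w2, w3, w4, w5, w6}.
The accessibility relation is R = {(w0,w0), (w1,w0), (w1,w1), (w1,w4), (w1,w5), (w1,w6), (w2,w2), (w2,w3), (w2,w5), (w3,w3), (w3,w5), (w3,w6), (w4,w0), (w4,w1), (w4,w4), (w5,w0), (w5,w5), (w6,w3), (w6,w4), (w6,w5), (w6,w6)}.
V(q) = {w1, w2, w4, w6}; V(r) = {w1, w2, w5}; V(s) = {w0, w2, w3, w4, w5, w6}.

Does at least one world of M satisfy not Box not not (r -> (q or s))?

No

Let φ = not Box not not (r -> (q or s)). Evaluate φ at each world:
  w0 (successors {w0}): φ is false.
  w1 (successors {w0, w1, w4, w5, w6}): φ is false.
  w2 (successors {w2, w3, w5}): φ is false.
  w3 (successors {w3, w5, w6}): φ is false.
  w4 (successors {w0, w1, w4}): φ is false.
  w5 (successors {w0, w5}): φ is false.
  w6 (successors {w3, w4, w5, w6}): φ is false.
For instance, at w4:
  At w4: Box not not (r -> (q or s)) is true, so not Box not not (r -> (q or s)) is false.
    At w4: Box not not (r -> (q or s)) requires not not (r -> (q or s)) at every successor {w0, w1, w4}.
      At w0: not not (r -> (q or s)) is true.
      At w1: not not (r -> (q or s)) is true.
      At w4: not not (r -> (q or s)) is true.
    So Box not not (r -> (q or s)) is true at w4.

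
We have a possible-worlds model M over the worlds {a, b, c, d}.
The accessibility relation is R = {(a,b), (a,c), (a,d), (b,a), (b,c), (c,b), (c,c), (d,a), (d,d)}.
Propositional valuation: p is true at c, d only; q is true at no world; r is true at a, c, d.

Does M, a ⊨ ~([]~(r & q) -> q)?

At a: []~(r & q) -> q is false, so ~([]~(r & q) -> q) is true.
  At a: []~(r & q) is true, q is false, so []~(r & q) -> q is false.
    At a: []~(r & q) requires ~(r & q) at every successor {b, c, d}.
      At b: ~(r & q) is true.
      At c: ~(r & q) is true.
      At d: ~(r & q) is true.
    So []~(r & q) is true at a.

Yes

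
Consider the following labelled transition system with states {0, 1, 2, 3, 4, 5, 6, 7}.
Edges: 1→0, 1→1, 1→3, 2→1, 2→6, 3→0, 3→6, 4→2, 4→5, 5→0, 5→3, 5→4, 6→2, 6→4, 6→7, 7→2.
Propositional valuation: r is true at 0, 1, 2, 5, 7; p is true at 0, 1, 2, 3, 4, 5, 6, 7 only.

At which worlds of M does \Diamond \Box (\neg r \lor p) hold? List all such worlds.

1, 2, 3, 4, 5, 6, 7

Let φ = \Diamond \Box (\neg r \lor p). Evaluate φ at each world:
  0 (successors ∅): φ is false.
  1 (successors {0, 1, 3}): φ is true.
  2 (successors {1, 6}): φ is true.
  3 (successors {0, 6}): φ is true.
  4 (successors {2, 5}): φ is true.
  5 (successors {0, 3, 4}): φ is true.
  6 (successors {2, 4, 7}): φ is true.
  7 (successors {2}): φ is true.
For instance, at 6:
  At 6: \Diamond \Box (\neg r \lor p) requires \Box (\neg r \lor p) at some successor in {2, 4, 7}.
    \Box (\neg r \lor p) holds at 2, so \Diamond \Box (\neg r \lor p) is true at 6.
      At 2: \Box (\neg r \lor p) requires \neg r \lor p at every successor {1, 6}.
        At 1: \neg r \lor p is true.
        At 6: \neg r \lor p is true.
      So \Box (\neg r \lor p) is true at 2.
Satisfying worlds: {1, 2, 3, 4, 5, 6, 7}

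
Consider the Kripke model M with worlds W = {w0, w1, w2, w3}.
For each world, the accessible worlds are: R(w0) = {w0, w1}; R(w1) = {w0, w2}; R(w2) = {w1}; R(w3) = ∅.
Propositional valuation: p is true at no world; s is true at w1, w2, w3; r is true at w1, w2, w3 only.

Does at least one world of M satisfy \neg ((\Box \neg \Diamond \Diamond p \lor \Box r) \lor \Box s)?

No

Recall that \Box ψ holds at a world iff ψ holds at every accessible world, and \Diamond ψ holds iff ψ holds at some accessible world.
Let φ = \neg ((\Box \neg \Diamond \Diamond p \lor \Box r) \lor \Box s). Evaluate φ at each world:
  w0 (successors {w0, w1}): φ is false.
  w1 (successors {w0, w2}): φ is false.
  w2 (successors {w1}): φ is false.
  w3 (successors ∅): φ is false.
For instance, at w0:
  At w0: (\Box \neg \Diamond \Diamond p \lor \Box r) \lor \Box s is true, so \neg ((\Box \neg \Diamond \Diamond p \lor \Box r) \lor \Box s) is false.
    At w0: \Box \neg \Diamond \Diamond p \lor \Box r is true, \Box s is false, so (\Box \neg \Diamond \Diamond p \lor \Box r) \lor \Box s is true.
      At w0: \Box \neg \Diamond \Diamond p is true, \Box r is false, so \Box \neg \Diamond \Diamond p \lor \Box r is true.
      At w0: \Box s requires s at every successor {w0, w1}.
        s fails at w0, so \Box s is false at w0.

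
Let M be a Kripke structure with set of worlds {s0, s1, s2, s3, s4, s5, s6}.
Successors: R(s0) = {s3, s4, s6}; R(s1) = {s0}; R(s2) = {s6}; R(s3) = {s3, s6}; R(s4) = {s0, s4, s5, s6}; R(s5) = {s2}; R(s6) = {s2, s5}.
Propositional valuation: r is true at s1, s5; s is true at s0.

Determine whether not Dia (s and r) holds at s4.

Recall that Dia ψ holds at a world iff ψ holds at some accessible world.
At s4: Dia (s and r) is false, so not Dia (s and r) is true.
  At s4: Dia (s and r) requires s and r at some successor in {s0, s4, s5, s6}.
    At s0: s and r is false.
    At s4: s and r is false.
    At s5: s and r is false.
    At s6: s and r is false.
  So Dia (s and r) is false at s4.

Yes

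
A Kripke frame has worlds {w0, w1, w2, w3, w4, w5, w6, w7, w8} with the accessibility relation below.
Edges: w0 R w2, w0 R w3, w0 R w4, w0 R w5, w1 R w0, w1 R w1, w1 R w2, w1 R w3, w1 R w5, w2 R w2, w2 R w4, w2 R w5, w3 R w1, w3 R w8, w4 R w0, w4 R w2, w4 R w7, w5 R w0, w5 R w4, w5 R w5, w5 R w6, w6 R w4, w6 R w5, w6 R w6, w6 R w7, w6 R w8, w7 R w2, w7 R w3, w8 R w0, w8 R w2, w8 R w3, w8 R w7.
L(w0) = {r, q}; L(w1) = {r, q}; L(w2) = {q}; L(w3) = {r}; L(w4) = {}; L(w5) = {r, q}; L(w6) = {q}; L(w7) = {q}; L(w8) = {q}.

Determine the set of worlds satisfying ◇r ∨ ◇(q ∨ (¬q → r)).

w0, w1, w2, w3, w4, w5, w6, w7, w8

Recall that ◇ψ holds at a world iff ψ holds at some accessible world.
Let φ = ◇r ∨ ◇(q ∨ (¬q → r)). Evaluate φ at each world:
  w0 (successors {w2, w3, w4, w5}): φ is true.
  w1 (successors {w0, w1, w2, w3, w5}): φ is true.
  w2 (successors {w2, w4, w5}): φ is true.
  w3 (successors {w1, w8}): φ is true.
  w4 (successors {w0, w2, w7}): φ is true.
  w5 (successors {w0, w4, w5, w6}): φ is true.
  w6 (successors {w4, w5, w6, w7, w8}): φ is true.
  w7 (successors {w2, w3}): φ is true.
  w8 (successors {w0, w2, w3, w7}): φ is true.
For instance, at w6:
  At w6: ◇r is true, ◇(q ∨ (¬q → r)) is true, so ◇r ∨ ◇(q ∨ (¬q → r)) is true.
    At w6: ◇r requires r at some successor in {w4, w5, w6, w7, w8}.
      r holds at w5, so ◇r is true at w6.
    At w6: ◇(q ∨ (¬q → r)) requires q ∨ (¬q → r) at some successor in {w4, w5, w6, w7, w8}.
      q ∨ (¬q → r) holds at w5, so ◇(q ∨ (¬q → r)) is true at w6.
Satisfying worlds: {w0, w1, w2, w3, w4, w5, w6, w7, w8}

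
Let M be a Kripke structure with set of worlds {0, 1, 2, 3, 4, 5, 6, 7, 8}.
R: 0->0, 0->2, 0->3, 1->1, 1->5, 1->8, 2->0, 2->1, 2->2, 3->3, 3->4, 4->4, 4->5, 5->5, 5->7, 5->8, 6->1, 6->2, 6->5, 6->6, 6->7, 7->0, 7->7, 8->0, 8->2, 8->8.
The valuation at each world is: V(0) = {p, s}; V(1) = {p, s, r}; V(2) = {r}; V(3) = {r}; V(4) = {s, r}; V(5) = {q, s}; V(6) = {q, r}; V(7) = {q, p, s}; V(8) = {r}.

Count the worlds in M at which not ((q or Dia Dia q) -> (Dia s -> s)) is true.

3

Recall that Dia ψ holds at a world iff ψ holds at some accessible world.
Let φ = not ((q or Dia Dia q) -> (Dia s -> s)). Evaluate φ at each world:
  0 (successors {0, 2, 3}): φ is false.
  1 (successors {1, 5, 8}): φ is false.
  2 (successors {0, 1, 2}): φ is true.
  3 (successors {3, 4}): φ is true.
  4 (successors {4, 5}): φ is false.
  5 (successors {5, 7, 8}): φ is false.
  6 (successors {1, 2, 5, 6, 7}): φ is true.
  7 (successors {0, 7}): φ is false.
  8 (successors {0, 2, 8}): φ is false.
For instance, at 7:
  At 7: (q or Dia Dia q) -> (Dia s -> s) is true, so not ((q or Dia Dia q) -> (Dia s -> s)) is false.
    At 7: q or Dia Dia q is true, Dia s -> s is true, so (q or Dia Dia q) -> (Dia s -> s) is true.
      At 7: q is true, Dia Dia q is true, so q or Dia Dia q is true.
      At 7: Dia s is true, s is true, so Dia s -> s is true.
Satisfying worlds: {2, 3, 6}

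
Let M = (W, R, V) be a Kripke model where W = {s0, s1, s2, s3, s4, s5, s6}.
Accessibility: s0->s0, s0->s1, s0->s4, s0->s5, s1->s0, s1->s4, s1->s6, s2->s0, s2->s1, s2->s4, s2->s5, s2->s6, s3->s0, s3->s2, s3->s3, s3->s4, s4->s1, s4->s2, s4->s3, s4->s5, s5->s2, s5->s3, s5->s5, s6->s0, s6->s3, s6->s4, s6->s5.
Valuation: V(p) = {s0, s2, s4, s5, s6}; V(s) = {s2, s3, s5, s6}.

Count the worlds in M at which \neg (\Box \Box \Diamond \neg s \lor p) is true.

Let φ = \neg (\Box \Box \Diamond \neg s \lor p). Evaluate φ at each world:
  s0 (successors {s0, s1, s4, s5}): φ is false.
  s1 (successors {s0, s4, s6}): φ is true.
  s2 (successors {s0, s1, s4, s5, s6}): φ is false.
  s3 (successors {s0, s2, s3, s4}): φ is true.
  s4 (successors {s1, s2, s3, s5}): φ is false.
  s5 (successors {s2, s3, s5}): φ is false.
  s6 (successors {s0, s3, s4, s5}): φ is false.
For instance, at s6:
  At s6: \Box \Box \Diamond \neg s \lor p is true, so \neg (\Box \Box \Diamond \neg s \lor p) is false.
    At s6: \Box \Box \Diamond \neg s is false, p is true, so \Box \Box \Diamond \neg s \lor p is true.
      At s6: \Box \Box \Diamond \neg s requires \Box \Diamond \neg s at every successor {s0, s3, s4, s5}.
        \Box \Diamond \neg s fails at s0, so \Box \Box \Diamond \neg s is false at s6.
Satisfying worlds: {s1, s3}

2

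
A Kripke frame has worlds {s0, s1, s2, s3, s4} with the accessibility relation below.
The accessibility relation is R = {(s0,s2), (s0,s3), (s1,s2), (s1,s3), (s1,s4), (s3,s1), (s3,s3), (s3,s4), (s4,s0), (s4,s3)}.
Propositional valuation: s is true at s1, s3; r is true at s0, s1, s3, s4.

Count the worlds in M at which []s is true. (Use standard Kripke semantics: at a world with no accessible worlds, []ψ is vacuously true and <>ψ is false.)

1

Recall that []ψ holds at a world iff ψ holds at every accessible world, and <>ψ holds iff ψ holds at some accessible world.
Let φ = []s. Evaluate φ at each world:
  s0 (successors {s2, s3}): φ is false.
  s1 (successors {s2, s3, s4}): φ is false.
  s2 (successors ∅): φ is true.
  s3 (successors {s1, s3, s4}): φ is false.
  s4 (successors {s0, s3}): φ is false.
For instance, at s4:
  At s4: []s requires s at every successor {s0, s3}.
    s fails at s0, so []s is false at s4.
Satisfying worlds: {s2}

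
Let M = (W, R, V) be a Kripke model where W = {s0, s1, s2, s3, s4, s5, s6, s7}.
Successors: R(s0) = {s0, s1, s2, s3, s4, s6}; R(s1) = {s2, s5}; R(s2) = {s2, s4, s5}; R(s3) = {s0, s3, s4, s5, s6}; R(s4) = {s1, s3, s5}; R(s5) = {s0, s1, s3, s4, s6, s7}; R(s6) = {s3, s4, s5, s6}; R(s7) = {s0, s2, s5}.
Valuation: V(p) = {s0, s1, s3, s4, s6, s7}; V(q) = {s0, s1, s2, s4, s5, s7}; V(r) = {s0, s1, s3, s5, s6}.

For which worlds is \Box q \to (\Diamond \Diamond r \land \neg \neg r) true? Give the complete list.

Recall that \Box ψ holds at a world iff ψ holds at every accessible world, and \Diamond ψ holds iff ψ holds at some accessible world.
Let φ = \Box q \to (\Diamond \Diamond r \land \neg \neg r). Evaluate φ at each world:
  s0 (successors {s0, s1, s2, s3, s4, s6}): φ is true.
  s1 (successors {s2, s5}): φ is true.
  s2 (successors {s2, s4, s5}): φ is false.
  s3 (successors {s0, s3, s4, s5, s6}): φ is true.
  s4 (successors {s1, s3, s5}): φ is true.
  s5 (successors {s0, s1, s3, s4, s6, s7}): φ is true.
  s6 (successors {s3, s4, s5, s6}): φ is true.
  s7 (successors {s0, s2, s5}): φ is false.
For instance, at s0:
  At s0: \Box q is false, \Diamond \Diamond r \land \neg \neg r is true, so \Box q \to (\Diamond \Diamond r \land \neg \neg r) is true.
    At s0: \Box q requires q at every successor {s0, s1, s2, s3, s4, s6}.
      q fails at s3, so \Box q is false at s0.
    At s0: \Diamond \Diamond r is true, \neg \neg r is true, so \Diamond \Diamond r \land \neg \neg r is true.
      At s0: \Diamond \Diamond r requires \Diamond r at some successor in {s0, s1, s2, s3, s4, s6}.
        \Diamond r holds at s0, so \Diamond \Diamond r is true at s0.
Satisfying worlds: {s0, s1, s3, s4, s5, s6}

s0, s1, s3, s4, s5, s6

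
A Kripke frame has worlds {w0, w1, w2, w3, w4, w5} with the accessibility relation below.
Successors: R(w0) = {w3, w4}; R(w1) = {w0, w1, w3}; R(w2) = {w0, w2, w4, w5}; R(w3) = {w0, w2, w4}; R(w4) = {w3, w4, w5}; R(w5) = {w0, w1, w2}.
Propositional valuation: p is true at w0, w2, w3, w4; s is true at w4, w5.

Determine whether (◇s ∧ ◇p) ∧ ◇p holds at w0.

Recall that ◇ψ holds at a world iff ψ holds at some accessible world.
At w0: ◇s ∧ ◇p is true, ◇p is true, so (◇s ∧ ◇p) ∧ ◇p is true.
  At w0: ◇s is true, ◇p is true, so ◇s ∧ ◇p is true.
    At w0: ◇s requires s at some successor in {w3, w4}.
      s holds at w4, so ◇s is true at w0.
    At w0: ◇p requires p at some successor in {w3, w4}.
      p holds at w3, so ◇p is true at w0.
  At w0: ◇p requires p at some successor in {w3, w4}.
    p holds at w3, so ◇p is true at w0.

Yes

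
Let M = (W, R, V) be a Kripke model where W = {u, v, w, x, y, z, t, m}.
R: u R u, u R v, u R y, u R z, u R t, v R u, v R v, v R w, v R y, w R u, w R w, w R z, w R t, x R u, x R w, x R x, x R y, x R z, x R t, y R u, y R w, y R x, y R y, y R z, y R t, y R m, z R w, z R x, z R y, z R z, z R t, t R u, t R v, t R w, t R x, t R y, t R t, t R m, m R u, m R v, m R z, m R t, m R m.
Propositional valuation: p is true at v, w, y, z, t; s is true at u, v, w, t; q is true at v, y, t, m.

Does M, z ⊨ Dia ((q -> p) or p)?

At z: Dia ((q -> p) or p) requires (q -> p) or p at some successor in {w, x, y, z, t}.
  (q -> p) or p holds at w, so Dia ((q -> p) or p) is true at z.

Yes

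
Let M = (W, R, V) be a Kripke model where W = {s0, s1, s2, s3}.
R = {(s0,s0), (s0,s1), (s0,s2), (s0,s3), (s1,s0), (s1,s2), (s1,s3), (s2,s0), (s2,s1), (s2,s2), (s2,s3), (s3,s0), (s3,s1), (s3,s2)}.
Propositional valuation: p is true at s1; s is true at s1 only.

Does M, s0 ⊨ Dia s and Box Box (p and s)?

No

At s0: Dia s is true, Box Box (p and s) is false, so Dia s and Box Box (p and s) is false.
  At s0: Dia s requires s at some successor in {s0, s1, s2, s3}.
    s holds at s1, so Dia s is true at s0.
  At s0: Box Box (p and s) requires Box (p and s) at every successor {s0, s1, s2, s3}.
    Box (p and s) fails at s0, so Box Box (p and s) is false at s0.
      At s0: Box (p and s) requires p and s at every successor {s0, s1, s2, s3}.
        p and s fails at s0, so Box (p and s) is false at s0.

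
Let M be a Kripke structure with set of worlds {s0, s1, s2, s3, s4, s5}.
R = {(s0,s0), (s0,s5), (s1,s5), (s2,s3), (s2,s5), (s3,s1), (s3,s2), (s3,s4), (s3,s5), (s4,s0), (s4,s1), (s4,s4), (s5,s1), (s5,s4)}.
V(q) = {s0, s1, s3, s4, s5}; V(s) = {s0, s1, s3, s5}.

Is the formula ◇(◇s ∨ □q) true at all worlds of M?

Let φ = ◇(◇s ∨ □q). Evaluate φ at each world:
  s0 (successors {s0, s5}): φ is true.
  s1 (successors {s5}): φ is true.
  s2 (successors {s3, s5}): φ is true.
  s3 (successors {s1, s2, s4, s5}): φ is true.
  s4 (successors {s0, s1, s4}): φ is true.
  s5 (successors {s1, s4}): φ is true.
For instance, at s0:
  At s0: ◇(◇s ∨ □q) requires ◇s ∨ □q at some successor in {s0, s5}.
    ◇s ∨ □q holds at s0, so ◇(◇s ∨ □q) is true at s0.
      At s0: ◇s is true, □q is true, so ◇s ∨ □q is true.

Yes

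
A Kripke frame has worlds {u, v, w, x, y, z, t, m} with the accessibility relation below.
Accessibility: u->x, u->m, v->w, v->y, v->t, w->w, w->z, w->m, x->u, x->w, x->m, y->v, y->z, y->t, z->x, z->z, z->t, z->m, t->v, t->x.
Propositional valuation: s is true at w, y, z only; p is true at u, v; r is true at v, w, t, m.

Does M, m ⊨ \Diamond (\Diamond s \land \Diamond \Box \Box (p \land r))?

No

At m: no accessible worlds, so \Diamond (\Diamond s \land \Diamond \Box \Box (p \land r)) is false.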